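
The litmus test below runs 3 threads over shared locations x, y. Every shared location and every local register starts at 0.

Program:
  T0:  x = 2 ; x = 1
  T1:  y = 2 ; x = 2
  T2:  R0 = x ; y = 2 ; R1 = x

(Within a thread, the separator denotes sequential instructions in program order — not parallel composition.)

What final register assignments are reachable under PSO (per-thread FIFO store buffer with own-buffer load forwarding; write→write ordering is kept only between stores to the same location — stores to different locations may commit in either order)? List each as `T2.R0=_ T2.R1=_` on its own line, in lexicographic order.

T2.R0=0 T2.R1=0
T2.R0=0 T2.R1=1
T2.R0=0 T2.R1=2
T2.R0=1 T2.R1=1
T2.R0=1 T2.R1=2
T2.R0=2 T2.R1=1
T2.R0=2 T2.R1=2

outcome vector order: (T2.R0,T2.R1)
|PSO outcomes| = 7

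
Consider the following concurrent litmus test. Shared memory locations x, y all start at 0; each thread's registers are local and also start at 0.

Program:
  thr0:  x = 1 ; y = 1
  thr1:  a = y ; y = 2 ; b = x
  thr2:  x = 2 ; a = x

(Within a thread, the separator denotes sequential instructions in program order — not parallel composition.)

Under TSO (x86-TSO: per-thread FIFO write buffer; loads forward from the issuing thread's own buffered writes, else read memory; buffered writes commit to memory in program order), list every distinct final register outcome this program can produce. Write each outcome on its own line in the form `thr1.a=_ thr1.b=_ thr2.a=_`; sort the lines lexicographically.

outcome vector order: (thr1.a,thr1.b,thr2.a)
|TSO outcomes| = 9

thr1.a=0 thr1.b=0 thr2.a=1
thr1.a=0 thr1.b=0 thr2.a=2
thr1.a=0 thr1.b=1 thr2.a=1
thr1.a=0 thr1.b=1 thr2.a=2
thr1.a=0 thr1.b=2 thr2.a=1
thr1.a=0 thr1.b=2 thr2.a=2
thr1.a=1 thr1.b=1 thr2.a=1
thr1.a=1 thr1.b=1 thr2.a=2
thr1.a=1 thr1.b=2 thr2.a=2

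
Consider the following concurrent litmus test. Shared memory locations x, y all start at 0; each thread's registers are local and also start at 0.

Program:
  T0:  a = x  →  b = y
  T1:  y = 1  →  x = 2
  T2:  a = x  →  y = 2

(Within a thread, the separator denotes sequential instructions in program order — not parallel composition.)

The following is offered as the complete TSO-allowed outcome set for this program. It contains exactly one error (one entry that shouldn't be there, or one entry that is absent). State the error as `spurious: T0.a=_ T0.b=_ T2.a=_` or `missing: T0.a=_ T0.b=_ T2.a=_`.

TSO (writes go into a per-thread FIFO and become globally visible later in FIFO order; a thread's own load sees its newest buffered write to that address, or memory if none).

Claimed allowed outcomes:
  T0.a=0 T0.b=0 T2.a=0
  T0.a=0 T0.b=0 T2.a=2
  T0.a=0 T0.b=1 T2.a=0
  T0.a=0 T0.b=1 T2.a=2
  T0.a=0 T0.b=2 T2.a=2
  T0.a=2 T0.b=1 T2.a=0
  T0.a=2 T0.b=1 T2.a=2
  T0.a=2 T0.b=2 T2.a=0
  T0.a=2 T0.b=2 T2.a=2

missing: T0.a=0 T0.b=2 T2.a=0

outcome vector order: (T0.a,T0.b,T2.a)
[TSO] allowed = {0/0/0 0/0/2 0/1/0 0/1/2 0/2/0 0/2/2 2/1/0 2/1/2 2/2/0 2/2/2}
TSO∖claimed = {0/2/0}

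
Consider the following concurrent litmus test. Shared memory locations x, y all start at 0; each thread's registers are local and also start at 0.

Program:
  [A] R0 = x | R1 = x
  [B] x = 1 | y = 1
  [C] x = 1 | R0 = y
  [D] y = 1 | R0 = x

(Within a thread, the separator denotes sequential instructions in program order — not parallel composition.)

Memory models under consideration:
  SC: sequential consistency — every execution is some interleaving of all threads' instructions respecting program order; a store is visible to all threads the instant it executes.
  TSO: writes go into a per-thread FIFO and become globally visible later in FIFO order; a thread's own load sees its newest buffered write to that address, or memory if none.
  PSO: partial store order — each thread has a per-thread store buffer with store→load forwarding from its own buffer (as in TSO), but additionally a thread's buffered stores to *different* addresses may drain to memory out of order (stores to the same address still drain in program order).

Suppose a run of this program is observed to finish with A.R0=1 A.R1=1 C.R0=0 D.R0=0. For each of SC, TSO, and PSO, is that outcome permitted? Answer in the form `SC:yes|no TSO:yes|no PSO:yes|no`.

SC:no TSO:yes PSO:yes

outcome vector order: (A.R0,A.R1,C.R0,D.R0)
SC (9): (0,0,0,1) (0,0,1,0) (0,0,1,1) (0,1,0,1) (0,1,1,0) (0,1,1,1) (1,1,0,1) (1,1,1,0) (1,1,1,1)
TSO (12): (0,0,0,0) (0,0,0,1) (0,0,1,0) (0,0,1,1) (0,1,0,0) (0,1,0,1) (0,1,1,0) (0,1,1,1) (1,1,0,0) (1,1,0,1) (1,1,1,0) (1,1,1,1)
PSO (12): (0,0,0,0) (0,0,0,1) (0,0,1,0) (0,0,1,1) (0,1,0,0) (0,1,0,1) (0,1,1,0) (0,1,1,1) (1,1,0,0) (1,1,0,1) (1,1,1,0) (1,1,1,1)
target (1,1,0,0) ∈ {TSO,PSO}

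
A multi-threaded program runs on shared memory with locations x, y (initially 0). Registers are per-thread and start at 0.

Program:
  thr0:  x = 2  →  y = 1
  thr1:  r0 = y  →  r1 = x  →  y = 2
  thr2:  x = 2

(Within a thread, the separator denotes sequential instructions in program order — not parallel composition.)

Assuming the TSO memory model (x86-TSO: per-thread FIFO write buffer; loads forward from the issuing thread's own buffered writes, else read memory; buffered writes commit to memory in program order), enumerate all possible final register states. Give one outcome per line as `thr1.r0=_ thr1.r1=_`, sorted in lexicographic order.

thr1.r0=0 thr1.r1=0
thr1.r0=0 thr1.r1=2
thr1.r0=1 thr1.r1=2

outcome vector order: (thr1.r0,thr1.r1)
|TSO outcomes| = 3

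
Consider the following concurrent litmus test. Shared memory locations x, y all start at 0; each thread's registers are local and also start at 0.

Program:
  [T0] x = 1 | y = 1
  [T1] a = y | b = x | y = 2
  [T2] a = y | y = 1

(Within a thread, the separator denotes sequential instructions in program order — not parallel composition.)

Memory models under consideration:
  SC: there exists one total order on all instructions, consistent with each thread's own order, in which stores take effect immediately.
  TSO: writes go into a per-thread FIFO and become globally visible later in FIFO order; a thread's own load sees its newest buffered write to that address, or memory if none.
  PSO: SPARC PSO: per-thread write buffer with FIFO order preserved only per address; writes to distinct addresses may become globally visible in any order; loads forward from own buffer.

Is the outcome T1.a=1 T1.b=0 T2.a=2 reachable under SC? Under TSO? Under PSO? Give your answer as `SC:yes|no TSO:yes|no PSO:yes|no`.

outcome vector order: (T1.a,T1.b,T2.a)
SC (10): 0/0/0, 0/0/1, 0/0/2, 0/1/0, 0/1/1, 0/1/2, 1/0/0, 1/1/0, 1/1/1, 1/1/2
TSO (10): 0/0/0, 0/0/1, 0/0/2, 0/1/0, 0/1/1, 0/1/2, 1/0/0, 1/1/0, 1/1/1, 1/1/2
PSO (12): 0/0/0, 0/0/1, 0/0/2, 0/1/0, 0/1/1, 0/1/2, 1/0/0, 1/0/1, 1/0/2, 1/1/0, 1/1/1, 1/1/2
target 1/0/2 ∈ {PSO}

SC:no TSO:no PSO:yes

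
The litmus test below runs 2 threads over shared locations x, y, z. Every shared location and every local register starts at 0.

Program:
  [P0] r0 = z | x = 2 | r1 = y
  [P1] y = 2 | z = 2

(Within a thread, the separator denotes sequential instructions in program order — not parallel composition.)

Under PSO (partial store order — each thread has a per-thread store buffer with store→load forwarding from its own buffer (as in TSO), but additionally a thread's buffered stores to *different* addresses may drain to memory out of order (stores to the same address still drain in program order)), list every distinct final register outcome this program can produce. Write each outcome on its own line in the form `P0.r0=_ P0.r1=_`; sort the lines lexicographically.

P0.r0=0 P0.r1=0
P0.r0=0 P0.r1=2
P0.r0=2 P0.r1=0
P0.r0=2 P0.r1=2

outcome vector order: (P0.r0,P0.r1)
|PSO outcomes| = 4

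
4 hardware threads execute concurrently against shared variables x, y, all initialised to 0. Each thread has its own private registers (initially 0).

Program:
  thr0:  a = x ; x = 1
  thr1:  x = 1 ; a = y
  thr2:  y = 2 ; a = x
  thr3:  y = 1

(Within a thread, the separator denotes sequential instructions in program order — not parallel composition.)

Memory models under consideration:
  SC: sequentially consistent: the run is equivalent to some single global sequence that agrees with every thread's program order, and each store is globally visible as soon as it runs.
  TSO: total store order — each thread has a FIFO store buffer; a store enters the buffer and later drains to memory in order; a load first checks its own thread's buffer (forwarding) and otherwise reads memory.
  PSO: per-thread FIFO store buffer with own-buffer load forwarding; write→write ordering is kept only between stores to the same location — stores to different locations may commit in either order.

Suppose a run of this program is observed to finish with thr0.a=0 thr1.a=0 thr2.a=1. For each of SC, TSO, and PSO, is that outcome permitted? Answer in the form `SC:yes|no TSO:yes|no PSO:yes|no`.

SC:yes TSO:yes PSO:yes

outcome vector order: (thr0.a,thr1.a,thr2.a)
SC: 10 outcomes — {001 010 011 020 021 101 110 111 120 121}
TSO: 12 outcomes — {000 001 010 011 020 021 100 101 110 111 120 121}
PSO: 12 outcomes — {000 001 010 011 020 021 100 101 110 111 120 121}
target 001 ∈ {SC,TSO,PSO}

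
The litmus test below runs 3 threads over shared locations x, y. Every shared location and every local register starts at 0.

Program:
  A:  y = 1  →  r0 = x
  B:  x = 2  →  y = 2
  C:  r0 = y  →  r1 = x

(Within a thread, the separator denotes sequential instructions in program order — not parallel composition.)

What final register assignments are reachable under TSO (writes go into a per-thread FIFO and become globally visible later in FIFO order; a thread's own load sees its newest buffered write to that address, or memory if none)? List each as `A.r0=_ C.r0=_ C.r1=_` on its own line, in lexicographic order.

outcome vector order: (A.r0,C.r0,C.r1)
|TSO outcomes| = 10

A.r0=0 C.r0=0 C.r1=0
A.r0=0 C.r0=0 C.r1=2
A.r0=0 C.r0=1 C.r1=0
A.r0=0 C.r0=1 C.r1=2
A.r0=0 C.r0=2 C.r1=2
A.r0=2 C.r0=0 C.r1=0
A.r0=2 C.r0=0 C.r1=2
A.r0=2 C.r0=1 C.r1=0
A.r0=2 C.r0=1 C.r1=2
A.r0=2 C.r0=2 C.r1=2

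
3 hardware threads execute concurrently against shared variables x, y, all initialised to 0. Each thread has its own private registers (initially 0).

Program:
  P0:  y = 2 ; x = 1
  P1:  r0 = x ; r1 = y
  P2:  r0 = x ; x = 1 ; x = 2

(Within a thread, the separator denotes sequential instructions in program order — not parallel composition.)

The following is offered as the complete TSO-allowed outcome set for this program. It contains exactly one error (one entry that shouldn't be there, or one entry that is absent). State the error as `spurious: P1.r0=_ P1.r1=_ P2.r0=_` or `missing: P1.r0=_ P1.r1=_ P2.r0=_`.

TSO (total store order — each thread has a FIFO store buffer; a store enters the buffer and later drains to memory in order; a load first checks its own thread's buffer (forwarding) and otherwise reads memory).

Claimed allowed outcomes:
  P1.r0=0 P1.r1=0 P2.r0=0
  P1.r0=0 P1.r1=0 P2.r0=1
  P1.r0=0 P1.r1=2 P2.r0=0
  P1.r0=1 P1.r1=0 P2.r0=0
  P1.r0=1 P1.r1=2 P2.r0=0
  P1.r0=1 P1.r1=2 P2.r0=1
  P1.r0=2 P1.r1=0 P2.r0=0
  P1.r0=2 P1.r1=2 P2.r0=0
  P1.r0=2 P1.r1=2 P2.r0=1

missing: P1.r0=0 P1.r1=2 P2.r0=1

outcome vector order: (P1.r0,P1.r1,P2.r0)
TSO (10): (0,0,0); (0,0,1); (0,2,0); (0,2,1); (1,0,0); (1,2,0); (1,2,1); (2,0,0); (2,2,0); (2,2,1)
TSO∖claimed = {(0,2,1)}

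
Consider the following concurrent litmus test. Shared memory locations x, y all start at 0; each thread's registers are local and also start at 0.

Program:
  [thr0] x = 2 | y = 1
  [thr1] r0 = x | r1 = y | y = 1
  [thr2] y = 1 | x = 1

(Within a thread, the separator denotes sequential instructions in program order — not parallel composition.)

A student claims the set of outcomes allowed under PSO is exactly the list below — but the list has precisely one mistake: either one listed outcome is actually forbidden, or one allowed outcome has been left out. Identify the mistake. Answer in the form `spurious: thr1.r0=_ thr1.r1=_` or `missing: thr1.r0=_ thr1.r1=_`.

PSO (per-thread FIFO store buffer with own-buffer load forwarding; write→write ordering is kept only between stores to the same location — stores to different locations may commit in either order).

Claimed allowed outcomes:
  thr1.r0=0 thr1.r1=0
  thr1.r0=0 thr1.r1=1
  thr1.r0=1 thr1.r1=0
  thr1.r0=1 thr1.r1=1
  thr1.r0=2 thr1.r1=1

outcome vector order: (thr1.r0,thr1.r1)
PSO: 6 outcomes — {0/0, 0/1, 1/0, 1/1, 2/0, 2/1}
PSO∖claimed = {2/0}

missing: thr1.r0=2 thr1.r1=0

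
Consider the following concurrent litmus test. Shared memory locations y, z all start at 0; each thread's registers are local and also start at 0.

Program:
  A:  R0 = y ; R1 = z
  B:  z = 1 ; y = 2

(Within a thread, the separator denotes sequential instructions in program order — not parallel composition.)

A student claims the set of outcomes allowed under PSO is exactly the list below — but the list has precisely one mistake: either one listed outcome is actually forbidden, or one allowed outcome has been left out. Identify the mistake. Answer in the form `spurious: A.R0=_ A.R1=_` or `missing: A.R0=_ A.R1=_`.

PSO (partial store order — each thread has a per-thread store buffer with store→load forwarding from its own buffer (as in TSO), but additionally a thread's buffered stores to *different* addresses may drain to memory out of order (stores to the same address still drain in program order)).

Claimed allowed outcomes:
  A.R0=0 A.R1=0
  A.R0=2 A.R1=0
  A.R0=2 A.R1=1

outcome vector order: (A.R0,A.R1)
[PSO] allowed = {00; 01; 20; 21}
PSO∖claimed = {01}

missing: A.R0=0 A.R1=1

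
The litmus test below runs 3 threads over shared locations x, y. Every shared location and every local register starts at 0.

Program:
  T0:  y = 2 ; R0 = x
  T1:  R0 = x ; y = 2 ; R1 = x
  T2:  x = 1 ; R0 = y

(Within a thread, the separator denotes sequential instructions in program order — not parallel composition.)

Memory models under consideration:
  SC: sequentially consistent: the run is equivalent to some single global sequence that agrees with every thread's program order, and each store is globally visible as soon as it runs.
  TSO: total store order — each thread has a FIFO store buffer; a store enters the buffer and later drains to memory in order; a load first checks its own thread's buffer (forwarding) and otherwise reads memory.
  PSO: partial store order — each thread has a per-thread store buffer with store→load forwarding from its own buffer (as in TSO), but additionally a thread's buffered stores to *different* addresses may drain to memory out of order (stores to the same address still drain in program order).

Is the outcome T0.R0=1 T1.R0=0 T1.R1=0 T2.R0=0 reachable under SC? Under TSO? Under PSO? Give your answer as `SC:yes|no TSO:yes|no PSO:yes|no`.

outcome vector order: (T0.R0,T1.R0,T1.R1,T2.R0)
SC (8): <0 0 0 2>, <0 0 1 2>, <0 1 1 2>, <1 0 0 2>, <1 0 1 0>, <1 0 1 2>, <1 1 1 0>, <1 1 1 2>
TSO (12): <0 0 0 0>, <0 0 0 2>, <0 0 1 0>, <0 0 1 2>, <0 1 1 0>, <0 1 1 2>, <1 0 0 0>, <1 0 0 2>, <1 0 1 0>, <1 0 1 2>, <1 1 1 0>, <1 1 1 2>
PSO (12): <0 0 0 0>, <0 0 0 2>, <0 0 1 0>, <0 0 1 2>, <0 1 1 0>, <0 1 1 2>, <1 0 0 0>, <1 0 0 2>, <1 0 1 0>, <1 0 1 2>, <1 1 1 0>, <1 1 1 2>
target <1 0 0 0> ∈ {TSO,PSO}

SC:no TSO:yes PSO:yes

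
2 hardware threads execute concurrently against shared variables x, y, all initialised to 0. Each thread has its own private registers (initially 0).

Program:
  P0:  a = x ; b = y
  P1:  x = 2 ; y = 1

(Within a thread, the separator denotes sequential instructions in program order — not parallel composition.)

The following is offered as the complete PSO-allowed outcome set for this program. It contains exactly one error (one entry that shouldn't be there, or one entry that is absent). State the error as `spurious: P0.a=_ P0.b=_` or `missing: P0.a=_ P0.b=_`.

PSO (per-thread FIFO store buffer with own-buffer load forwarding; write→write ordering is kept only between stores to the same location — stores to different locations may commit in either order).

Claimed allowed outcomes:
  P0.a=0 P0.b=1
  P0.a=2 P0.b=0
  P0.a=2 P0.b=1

missing: P0.a=0 P0.b=0

outcome vector order: (P0.a,P0.b)
[PSO] allowed = {(0,0) (0,1) (2,0) (2,1)}
PSO∖claimed = {(0,0)}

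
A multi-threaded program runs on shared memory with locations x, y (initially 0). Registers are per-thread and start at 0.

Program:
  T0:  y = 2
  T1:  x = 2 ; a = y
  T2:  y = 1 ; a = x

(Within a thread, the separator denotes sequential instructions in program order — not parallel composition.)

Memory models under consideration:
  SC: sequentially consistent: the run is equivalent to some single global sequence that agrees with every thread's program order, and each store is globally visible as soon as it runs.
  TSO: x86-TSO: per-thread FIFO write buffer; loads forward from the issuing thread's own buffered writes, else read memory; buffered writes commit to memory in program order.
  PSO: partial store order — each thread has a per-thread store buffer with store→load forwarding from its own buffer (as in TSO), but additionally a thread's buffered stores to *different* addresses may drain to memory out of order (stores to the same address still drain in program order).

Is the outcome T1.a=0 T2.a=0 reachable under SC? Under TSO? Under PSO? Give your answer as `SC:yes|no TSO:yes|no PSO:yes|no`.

SC:no TSO:yes PSO:yes

outcome vector order: (T1.a,T2.a)
[SC] allowed = {0/2; 1/0; 1/2; 2/0; 2/2}
[TSO] allowed = {0/0; 0/2; 1/0; 1/2; 2/0; 2/2}
[PSO] allowed = {0/0; 0/2; 1/0; 1/2; 2/0; 2/2}
target 0/0 ∈ {TSO,PSO}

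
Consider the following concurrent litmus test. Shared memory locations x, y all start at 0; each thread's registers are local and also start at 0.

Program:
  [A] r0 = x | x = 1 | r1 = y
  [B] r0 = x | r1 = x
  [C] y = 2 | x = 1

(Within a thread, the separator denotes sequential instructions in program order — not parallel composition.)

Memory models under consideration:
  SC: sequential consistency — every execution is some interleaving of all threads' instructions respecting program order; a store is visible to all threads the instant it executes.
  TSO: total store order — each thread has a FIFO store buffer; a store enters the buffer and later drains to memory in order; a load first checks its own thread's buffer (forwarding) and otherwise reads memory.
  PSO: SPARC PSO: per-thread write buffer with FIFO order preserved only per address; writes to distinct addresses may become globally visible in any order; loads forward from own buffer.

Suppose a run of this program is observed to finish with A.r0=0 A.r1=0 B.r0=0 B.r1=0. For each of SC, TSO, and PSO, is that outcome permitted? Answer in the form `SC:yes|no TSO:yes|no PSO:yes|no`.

SC:yes TSO:yes PSO:yes

outcome vector order: (A.r0,A.r1,B.r0,B.r1)
under SC → 0/0/0/0, 0/0/0/1, 0/0/1/1, 0/2/0/0, 0/2/0/1, 0/2/1/1, 1/2/0/0, 1/2/0/1, 1/2/1/1
under TSO → 0/0/0/0, 0/0/0/1, 0/0/1/1, 0/2/0/0, 0/2/0/1, 0/2/1/1, 1/2/0/0, 1/2/0/1, 1/2/1/1
under PSO → 0/0/0/0, 0/0/0/1, 0/0/1/1, 0/2/0/0, 0/2/0/1, 0/2/1/1, 1/0/0/0, 1/0/0/1, 1/0/1/1, 1/2/0/0, 1/2/0/1, 1/2/1/1
target 0/0/0/0 ∈ {SC,TSO,PSO}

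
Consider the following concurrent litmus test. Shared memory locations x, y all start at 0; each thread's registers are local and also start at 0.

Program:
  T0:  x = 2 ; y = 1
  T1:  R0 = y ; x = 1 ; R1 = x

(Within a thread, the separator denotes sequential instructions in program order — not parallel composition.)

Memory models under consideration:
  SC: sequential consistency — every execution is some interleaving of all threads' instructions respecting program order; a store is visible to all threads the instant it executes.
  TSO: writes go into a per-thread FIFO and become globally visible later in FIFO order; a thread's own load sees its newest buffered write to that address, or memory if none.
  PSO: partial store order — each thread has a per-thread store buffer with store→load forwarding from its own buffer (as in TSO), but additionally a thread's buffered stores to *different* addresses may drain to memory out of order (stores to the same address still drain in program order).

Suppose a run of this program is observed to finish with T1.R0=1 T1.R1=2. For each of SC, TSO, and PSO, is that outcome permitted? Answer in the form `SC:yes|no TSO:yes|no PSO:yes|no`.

outcome vector order: (T1.R0,T1.R1)
under SC → 01; 02; 11
under TSO → 01; 02; 11
under PSO → 01; 02; 11; 12
target 12 ∈ {PSO}

SC:no TSO:no PSO:yes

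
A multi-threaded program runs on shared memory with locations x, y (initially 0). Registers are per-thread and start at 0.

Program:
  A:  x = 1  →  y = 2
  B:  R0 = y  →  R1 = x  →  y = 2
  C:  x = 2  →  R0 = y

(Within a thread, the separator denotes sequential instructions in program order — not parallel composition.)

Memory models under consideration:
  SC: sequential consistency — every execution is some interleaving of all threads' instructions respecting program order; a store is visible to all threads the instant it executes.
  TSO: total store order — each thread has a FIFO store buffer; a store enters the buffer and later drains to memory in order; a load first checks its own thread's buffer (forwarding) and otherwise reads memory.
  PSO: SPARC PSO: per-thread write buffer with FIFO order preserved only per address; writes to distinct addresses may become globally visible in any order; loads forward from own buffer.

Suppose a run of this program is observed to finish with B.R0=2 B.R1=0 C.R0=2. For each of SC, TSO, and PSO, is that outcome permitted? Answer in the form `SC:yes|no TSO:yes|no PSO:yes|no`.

outcome vector order: (B.R0,B.R1,C.R0)
SC (10): (0,0,0); (0,0,2); (0,1,0); (0,1,2); (0,2,0); (0,2,2); (2,1,0); (2,1,2); (2,2,0); (2,2,2)
TSO (10): (0,0,0); (0,0,2); (0,1,0); (0,1,2); (0,2,0); (0,2,2); (2,1,0); (2,1,2); (2,2,0); (2,2,2)
PSO (12): (0,0,0); (0,0,2); (0,1,0); (0,1,2); (0,2,0); (0,2,2); (2,0,0); (2,0,2); (2,1,0); (2,1,2); (2,2,0); (2,2,2)
target (2,0,2) ∈ {PSO}

SC:no TSO:no PSO:yes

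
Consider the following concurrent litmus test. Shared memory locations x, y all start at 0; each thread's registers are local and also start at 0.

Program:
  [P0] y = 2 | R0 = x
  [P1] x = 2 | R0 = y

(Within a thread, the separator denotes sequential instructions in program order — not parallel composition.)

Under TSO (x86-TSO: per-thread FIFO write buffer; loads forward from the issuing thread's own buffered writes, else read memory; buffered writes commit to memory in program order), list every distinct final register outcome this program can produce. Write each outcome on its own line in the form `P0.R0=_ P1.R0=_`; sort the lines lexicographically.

outcome vector order: (P0.R0,P1.R0)
|TSO outcomes| = 4

P0.R0=0 P1.R0=0
P0.R0=0 P1.R0=2
P0.R0=2 P1.R0=0
P0.R0=2 P1.R0=2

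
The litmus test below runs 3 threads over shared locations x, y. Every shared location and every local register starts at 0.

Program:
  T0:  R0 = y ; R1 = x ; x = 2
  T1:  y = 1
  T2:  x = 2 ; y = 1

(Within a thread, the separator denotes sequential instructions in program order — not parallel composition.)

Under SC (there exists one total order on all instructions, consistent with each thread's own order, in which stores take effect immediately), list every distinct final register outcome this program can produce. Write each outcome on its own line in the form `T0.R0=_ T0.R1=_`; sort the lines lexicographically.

T0.R0=0 T0.R1=0
T0.R0=0 T0.R1=2
T0.R0=1 T0.R1=0
T0.R0=1 T0.R1=2

outcome vector order: (T0.R0,T0.R1)
|SC outcomes| = 4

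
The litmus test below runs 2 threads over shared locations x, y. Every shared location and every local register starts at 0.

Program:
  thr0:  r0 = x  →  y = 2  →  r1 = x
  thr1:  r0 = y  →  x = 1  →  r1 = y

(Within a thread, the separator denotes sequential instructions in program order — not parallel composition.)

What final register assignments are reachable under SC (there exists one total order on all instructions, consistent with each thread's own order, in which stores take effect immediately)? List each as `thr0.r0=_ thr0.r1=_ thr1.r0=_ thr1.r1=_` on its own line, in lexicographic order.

outcome vector order: (thr0.r0,thr0.r1,thr1.r0,thr1.r1)
|SC outcomes| = 7

thr0.r0=0 thr0.r1=0 thr1.r0=0 thr1.r1=2
thr0.r0=0 thr0.r1=0 thr1.r0=2 thr1.r1=2
thr0.r0=0 thr0.r1=1 thr1.r0=0 thr1.r1=0
thr0.r0=0 thr0.r1=1 thr1.r0=0 thr1.r1=2
thr0.r0=0 thr0.r1=1 thr1.r0=2 thr1.r1=2
thr0.r0=1 thr0.r1=1 thr1.r0=0 thr1.r1=0
thr0.r0=1 thr0.r1=1 thr1.r0=0 thr1.r1=2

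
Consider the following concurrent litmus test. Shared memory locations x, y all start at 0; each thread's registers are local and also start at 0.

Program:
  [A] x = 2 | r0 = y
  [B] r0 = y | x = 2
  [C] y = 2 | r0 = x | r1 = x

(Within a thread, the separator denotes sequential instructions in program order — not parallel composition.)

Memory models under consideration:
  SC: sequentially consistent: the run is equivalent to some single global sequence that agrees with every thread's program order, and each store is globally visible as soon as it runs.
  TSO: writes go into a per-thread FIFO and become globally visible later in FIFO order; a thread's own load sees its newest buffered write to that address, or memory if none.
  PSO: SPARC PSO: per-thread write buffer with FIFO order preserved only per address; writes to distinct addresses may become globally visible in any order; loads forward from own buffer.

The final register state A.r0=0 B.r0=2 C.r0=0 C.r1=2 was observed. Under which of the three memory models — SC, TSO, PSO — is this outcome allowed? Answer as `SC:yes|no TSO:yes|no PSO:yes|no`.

SC:no TSO:yes PSO:yes

outcome vector order: (A.r0,B.r0,C.r0,C.r1)
[SC] allowed = {0022 0222 2000 2002 2022 2200 2202 2222}
[TSO] allowed = {0000 0002 0022 0200 0202 0222 2000 2002 2022 2200 2202 2222}
[PSO] allowed = {0000 0002 0022 0200 0202 0222 2000 2002 2022 2200 2202 2222}
target 0202 ∈ {TSO,PSO}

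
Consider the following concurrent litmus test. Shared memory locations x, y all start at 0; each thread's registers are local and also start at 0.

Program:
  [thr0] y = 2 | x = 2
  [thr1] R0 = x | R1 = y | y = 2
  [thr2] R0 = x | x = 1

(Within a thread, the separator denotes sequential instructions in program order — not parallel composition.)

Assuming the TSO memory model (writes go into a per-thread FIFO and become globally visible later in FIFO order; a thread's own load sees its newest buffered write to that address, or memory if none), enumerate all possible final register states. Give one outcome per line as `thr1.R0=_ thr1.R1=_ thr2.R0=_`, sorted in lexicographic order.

outcome vector order: (thr1.R0,thr1.R1,thr2.R0)
|TSO outcomes| = 9

thr1.R0=0 thr1.R1=0 thr2.R0=0
thr1.R0=0 thr1.R1=0 thr2.R0=2
thr1.R0=0 thr1.R1=2 thr2.R0=0
thr1.R0=0 thr1.R1=2 thr2.R0=2
thr1.R0=1 thr1.R1=0 thr2.R0=0
thr1.R0=1 thr1.R1=2 thr2.R0=0
thr1.R0=1 thr1.R1=2 thr2.R0=2
thr1.R0=2 thr1.R1=2 thr2.R0=0
thr1.R0=2 thr1.R1=2 thr2.R0=2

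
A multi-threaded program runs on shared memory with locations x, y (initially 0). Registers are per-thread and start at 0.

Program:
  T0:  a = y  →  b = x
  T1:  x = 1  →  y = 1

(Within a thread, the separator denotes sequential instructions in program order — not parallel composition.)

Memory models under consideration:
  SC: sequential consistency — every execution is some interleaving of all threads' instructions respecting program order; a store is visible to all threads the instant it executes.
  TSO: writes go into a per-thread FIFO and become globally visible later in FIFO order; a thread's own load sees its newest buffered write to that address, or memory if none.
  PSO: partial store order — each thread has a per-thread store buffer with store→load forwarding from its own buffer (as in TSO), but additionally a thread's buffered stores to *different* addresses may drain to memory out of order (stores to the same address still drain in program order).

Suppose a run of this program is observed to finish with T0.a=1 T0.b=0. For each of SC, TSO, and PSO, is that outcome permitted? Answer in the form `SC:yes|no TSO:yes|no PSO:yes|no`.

outcome vector order: (T0.a,T0.b)
SC: 3 outcomes — {0/0, 0/1, 1/1}
TSO: 3 outcomes — {0/0, 0/1, 1/1}
PSO: 4 outcomes — {0/0, 0/1, 1/0, 1/1}
target 1/0 ∈ {PSO}

SC:no TSO:no PSO:yes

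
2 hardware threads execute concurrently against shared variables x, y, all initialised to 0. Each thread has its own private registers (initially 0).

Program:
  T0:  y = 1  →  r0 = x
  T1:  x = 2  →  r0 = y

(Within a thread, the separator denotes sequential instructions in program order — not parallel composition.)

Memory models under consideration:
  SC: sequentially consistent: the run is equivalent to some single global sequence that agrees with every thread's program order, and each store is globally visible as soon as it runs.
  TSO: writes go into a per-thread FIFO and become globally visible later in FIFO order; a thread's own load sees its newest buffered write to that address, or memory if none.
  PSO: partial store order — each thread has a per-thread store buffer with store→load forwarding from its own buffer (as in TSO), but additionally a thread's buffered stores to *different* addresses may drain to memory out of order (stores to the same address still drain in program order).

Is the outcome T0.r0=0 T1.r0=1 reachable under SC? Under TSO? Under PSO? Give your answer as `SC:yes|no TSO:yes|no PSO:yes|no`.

SC:yes TSO:yes PSO:yes

outcome vector order: (T0.r0,T1.r0)
[SC] allowed = {<0 1>; <2 0>; <2 1>}
[TSO] allowed = {<0 0>; <0 1>; <2 0>; <2 1>}
[PSO] allowed = {<0 0>; <0 1>; <2 0>; <2 1>}
target <0 1> ∈ {SC,TSO,PSO}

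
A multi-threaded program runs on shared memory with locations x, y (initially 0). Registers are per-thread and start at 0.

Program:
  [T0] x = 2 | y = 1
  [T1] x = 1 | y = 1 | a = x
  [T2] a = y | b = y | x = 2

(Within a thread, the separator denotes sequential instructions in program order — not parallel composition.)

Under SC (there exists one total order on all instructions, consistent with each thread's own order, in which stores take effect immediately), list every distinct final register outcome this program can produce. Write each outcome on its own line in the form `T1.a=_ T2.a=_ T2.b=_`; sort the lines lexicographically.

T1.a=1 T2.a=0 T2.b=0
T1.a=1 T2.a=0 T2.b=1
T1.a=1 T2.a=1 T2.b=1
T1.a=2 T2.a=0 T2.b=0
T1.a=2 T2.a=0 T2.b=1
T1.a=2 T2.a=1 T2.b=1

outcome vector order: (T1.a,T2.a,T2.b)
|SC outcomes| = 6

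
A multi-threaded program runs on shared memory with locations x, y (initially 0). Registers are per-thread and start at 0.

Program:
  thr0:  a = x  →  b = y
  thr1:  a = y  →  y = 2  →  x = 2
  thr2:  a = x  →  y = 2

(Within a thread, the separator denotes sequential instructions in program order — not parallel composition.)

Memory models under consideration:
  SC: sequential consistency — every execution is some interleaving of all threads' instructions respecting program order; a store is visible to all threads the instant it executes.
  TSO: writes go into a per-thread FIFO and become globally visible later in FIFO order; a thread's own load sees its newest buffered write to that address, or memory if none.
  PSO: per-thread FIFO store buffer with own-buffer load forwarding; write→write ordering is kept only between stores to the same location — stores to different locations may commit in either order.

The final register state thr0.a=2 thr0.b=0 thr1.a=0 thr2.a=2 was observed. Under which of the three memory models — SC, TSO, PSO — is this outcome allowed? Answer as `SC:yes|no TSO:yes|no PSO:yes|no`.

outcome vector order: (thr0.a,thr0.b,thr1.a,thr2.a)
SC: 9 outcomes — {(0,0,0,0); (0,0,0,2); (0,0,2,0); (0,2,0,0); (0,2,0,2); (0,2,2,0); (2,2,0,0); (2,2,0,2); (2,2,2,0)}
TSO: 9 outcomes — {(0,0,0,0); (0,0,0,2); (0,0,2,0); (0,2,0,0); (0,2,0,2); (0,2,2,0); (2,2,0,0); (2,2,0,2); (2,2,2,0)}
PSO: 11 outcomes — {(0,0,0,0); (0,0,0,2); (0,0,2,0); (0,2,0,0); (0,2,0,2); (0,2,2,0); (2,0,0,0); (2,0,0,2); (2,2,0,0); (2,2,0,2); (2,2,2,0)}
target (2,0,0,2) ∈ {PSO}

SC:no TSO:no PSO:yes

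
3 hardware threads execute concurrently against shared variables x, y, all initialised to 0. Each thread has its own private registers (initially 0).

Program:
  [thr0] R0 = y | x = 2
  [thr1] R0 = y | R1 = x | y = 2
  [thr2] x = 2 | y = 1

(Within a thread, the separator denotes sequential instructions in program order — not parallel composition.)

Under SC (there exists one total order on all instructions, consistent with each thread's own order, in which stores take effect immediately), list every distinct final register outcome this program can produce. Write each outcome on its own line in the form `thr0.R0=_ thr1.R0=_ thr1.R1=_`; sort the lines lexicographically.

outcome vector order: (thr0.R0,thr1.R0,thr1.R1)
|SC outcomes| = 9

thr0.R0=0 thr1.R0=0 thr1.R1=0
thr0.R0=0 thr1.R0=0 thr1.R1=2
thr0.R0=0 thr1.R0=1 thr1.R1=2
thr0.R0=1 thr1.R0=0 thr1.R1=0
thr0.R0=1 thr1.R0=0 thr1.R1=2
thr0.R0=1 thr1.R0=1 thr1.R1=2
thr0.R0=2 thr1.R0=0 thr1.R1=0
thr0.R0=2 thr1.R0=0 thr1.R1=2
thr0.R0=2 thr1.R0=1 thr1.R1=2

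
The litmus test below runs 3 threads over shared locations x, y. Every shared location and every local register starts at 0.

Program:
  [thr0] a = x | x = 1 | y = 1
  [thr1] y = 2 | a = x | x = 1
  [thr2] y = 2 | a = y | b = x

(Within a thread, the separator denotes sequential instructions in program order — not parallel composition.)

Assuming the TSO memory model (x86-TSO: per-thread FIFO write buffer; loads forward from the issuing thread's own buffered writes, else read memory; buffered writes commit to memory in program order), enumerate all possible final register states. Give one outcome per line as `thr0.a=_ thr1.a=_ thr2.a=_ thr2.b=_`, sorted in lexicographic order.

outcome vector order: (thr0.a,thr1.a,thr2.a,thr2.b)
|TSO outcomes| = 9

thr0.a=0 thr1.a=0 thr2.a=1 thr2.b=1
thr0.a=0 thr1.a=0 thr2.a=2 thr2.b=0
thr0.a=0 thr1.a=0 thr2.a=2 thr2.b=1
thr0.a=0 thr1.a=1 thr2.a=1 thr2.b=1
thr0.a=0 thr1.a=1 thr2.a=2 thr2.b=0
thr0.a=0 thr1.a=1 thr2.a=2 thr2.b=1
thr0.a=1 thr1.a=0 thr2.a=1 thr2.b=1
thr0.a=1 thr1.a=0 thr2.a=2 thr2.b=0
thr0.a=1 thr1.a=0 thr2.a=2 thr2.b=1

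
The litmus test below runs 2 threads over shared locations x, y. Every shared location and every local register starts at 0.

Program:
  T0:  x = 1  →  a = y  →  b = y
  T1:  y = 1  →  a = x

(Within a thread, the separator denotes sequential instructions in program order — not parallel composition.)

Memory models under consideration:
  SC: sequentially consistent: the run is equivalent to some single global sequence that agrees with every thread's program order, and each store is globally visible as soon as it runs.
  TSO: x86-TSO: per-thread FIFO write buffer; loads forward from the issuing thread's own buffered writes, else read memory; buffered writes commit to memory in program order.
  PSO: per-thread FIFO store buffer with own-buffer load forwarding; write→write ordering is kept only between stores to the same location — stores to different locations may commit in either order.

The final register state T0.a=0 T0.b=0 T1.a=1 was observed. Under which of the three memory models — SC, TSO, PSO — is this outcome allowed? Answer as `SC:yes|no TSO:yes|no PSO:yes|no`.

SC:yes TSO:yes PSO:yes

outcome vector order: (T0.a,T0.b,T1.a)
SC (4): 001; 011; 110; 111
TSO (6): 000; 001; 010; 011; 110; 111
PSO (6): 000; 001; 010; 011; 110; 111
target 001 ∈ {SC,TSO,PSO}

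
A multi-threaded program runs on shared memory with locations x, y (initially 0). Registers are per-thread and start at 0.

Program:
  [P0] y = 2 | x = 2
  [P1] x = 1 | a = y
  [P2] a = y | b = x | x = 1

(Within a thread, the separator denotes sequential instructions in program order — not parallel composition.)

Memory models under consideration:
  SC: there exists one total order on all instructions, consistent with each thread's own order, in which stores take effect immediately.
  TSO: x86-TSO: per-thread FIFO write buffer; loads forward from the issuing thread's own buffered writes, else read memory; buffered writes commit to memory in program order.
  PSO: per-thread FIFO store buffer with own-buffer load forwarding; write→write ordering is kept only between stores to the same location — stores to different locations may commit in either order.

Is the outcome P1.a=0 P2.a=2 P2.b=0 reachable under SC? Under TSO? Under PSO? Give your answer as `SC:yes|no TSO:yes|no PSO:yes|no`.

SC:no TSO:yes PSO:yes

outcome vector order: (P1.a,P2.a,P2.b)
under SC → 000, 001, 002, 021, 022, 200, 201, 202, 220, 221, 222
under TSO → 000, 001, 002, 020, 021, 022, 200, 201, 202, 220, 221, 222
under PSO → 000, 001, 002, 020, 021, 022, 200, 201, 202, 220, 221, 222
target 020 ∈ {TSO,PSO}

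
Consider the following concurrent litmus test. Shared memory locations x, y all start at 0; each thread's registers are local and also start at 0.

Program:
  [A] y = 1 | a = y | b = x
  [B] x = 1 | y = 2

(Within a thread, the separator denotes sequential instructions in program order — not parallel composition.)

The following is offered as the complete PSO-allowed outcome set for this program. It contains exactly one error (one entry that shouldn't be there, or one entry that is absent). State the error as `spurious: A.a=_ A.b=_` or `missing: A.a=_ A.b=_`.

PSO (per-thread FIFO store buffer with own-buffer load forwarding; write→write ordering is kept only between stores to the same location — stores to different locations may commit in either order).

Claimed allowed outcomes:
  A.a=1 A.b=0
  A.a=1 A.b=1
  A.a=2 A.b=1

missing: A.a=2 A.b=0

outcome vector order: (A.a,A.b)
PSO (4): 10; 11; 20; 21
PSO∖claimed = {20}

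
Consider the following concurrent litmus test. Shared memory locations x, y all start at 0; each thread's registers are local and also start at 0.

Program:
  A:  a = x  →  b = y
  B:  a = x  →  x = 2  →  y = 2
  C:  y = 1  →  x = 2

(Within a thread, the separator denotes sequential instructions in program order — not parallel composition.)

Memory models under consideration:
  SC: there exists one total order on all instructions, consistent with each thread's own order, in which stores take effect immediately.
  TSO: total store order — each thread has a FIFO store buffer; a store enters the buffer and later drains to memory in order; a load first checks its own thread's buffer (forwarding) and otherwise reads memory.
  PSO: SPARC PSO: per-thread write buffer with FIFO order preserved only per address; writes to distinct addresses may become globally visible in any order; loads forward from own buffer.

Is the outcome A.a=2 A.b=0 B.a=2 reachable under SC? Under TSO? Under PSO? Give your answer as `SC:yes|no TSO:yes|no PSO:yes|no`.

SC:no TSO:no PSO:yes

outcome vector order: (A.a,A.b,B.a)
[SC] allowed = {(0,0,0); (0,0,2); (0,1,0); (0,1,2); (0,2,0); (0,2,2); (2,0,0); (2,1,0); (2,1,2); (2,2,0); (2,2,2)}
[TSO] allowed = {(0,0,0); (0,0,2); (0,1,0); (0,1,2); (0,2,0); (0,2,2); (2,0,0); (2,1,0); (2,1,2); (2,2,0); (2,2,2)}
[PSO] allowed = {(0,0,0); (0,0,2); (0,1,0); (0,1,2); (0,2,0); (0,2,2); (2,0,0); (2,0,2); (2,1,0); (2,1,2); (2,2,0); (2,2,2)}
target (2,0,2) ∈ {PSO}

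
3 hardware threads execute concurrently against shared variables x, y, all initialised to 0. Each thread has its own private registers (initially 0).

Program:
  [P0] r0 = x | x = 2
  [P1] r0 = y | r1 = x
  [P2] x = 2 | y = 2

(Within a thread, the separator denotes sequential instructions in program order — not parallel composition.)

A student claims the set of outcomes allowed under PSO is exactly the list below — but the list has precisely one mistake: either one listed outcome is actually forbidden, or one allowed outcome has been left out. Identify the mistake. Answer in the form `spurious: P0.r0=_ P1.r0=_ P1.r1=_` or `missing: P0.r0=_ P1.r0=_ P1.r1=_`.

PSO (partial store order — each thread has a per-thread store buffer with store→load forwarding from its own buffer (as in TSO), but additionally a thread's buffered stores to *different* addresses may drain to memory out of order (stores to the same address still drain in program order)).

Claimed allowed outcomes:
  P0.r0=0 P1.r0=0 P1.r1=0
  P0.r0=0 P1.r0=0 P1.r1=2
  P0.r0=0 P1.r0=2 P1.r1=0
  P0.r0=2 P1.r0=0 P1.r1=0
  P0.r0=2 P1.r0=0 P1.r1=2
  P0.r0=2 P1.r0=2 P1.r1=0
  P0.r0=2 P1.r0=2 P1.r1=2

outcome vector order: (P0.r0,P1.r0,P1.r1)
PSO (8): 000 002 020 022 200 202 220 222
PSO∖claimed = {022}

missing: P0.r0=0 P1.r0=2 P1.r1=2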